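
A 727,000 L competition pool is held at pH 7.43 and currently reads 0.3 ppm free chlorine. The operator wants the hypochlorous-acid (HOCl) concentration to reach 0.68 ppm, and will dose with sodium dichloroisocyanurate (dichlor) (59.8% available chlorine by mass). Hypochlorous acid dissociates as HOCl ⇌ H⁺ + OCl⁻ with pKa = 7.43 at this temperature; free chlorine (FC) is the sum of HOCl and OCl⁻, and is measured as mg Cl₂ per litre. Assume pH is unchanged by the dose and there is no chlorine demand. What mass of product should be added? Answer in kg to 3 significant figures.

[OCl⁻]/[HOCl] = 10^(pH − pKa) = 10^(7.43 − 7.43) = 1; fraction as HOCl = 1/(1 + 1) = 0.5.
Free chlorine required for 0.68 ppm HOCl: 0.68 / 0.5 = 1.36 ppm.
FC to add: 1.36 − 0.3 = 1.06 mg/L as Cl₂.
Cl₂ equivalent: 1.06 mg/L × 727,000 L = 770.6 g.
Product at 59.8% available Cl: 770.6 / 0.598 = 1289 g.

1.29 kg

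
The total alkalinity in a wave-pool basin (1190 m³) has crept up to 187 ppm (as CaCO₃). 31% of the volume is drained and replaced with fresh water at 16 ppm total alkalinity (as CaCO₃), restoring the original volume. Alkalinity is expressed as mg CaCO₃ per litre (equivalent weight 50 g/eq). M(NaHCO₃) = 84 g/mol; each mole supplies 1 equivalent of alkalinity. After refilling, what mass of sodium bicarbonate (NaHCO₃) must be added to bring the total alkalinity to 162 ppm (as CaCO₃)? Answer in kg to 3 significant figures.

56.0 kg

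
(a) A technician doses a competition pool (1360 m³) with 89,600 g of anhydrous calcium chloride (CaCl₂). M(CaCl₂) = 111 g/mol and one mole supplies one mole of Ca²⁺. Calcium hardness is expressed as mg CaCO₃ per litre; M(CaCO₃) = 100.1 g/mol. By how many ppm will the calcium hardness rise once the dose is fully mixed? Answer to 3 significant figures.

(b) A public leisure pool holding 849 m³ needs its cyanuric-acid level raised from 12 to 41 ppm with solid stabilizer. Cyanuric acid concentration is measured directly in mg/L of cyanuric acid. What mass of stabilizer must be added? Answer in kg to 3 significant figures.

(a) 59.4 ppm; (b) 24.6 kg

(a) Volume: 1360 m³ = 1,360,000 L.
(a) Moles of Ca²⁺: 89,600 g ÷ 111 g/mol = 807.2 mol.
(a) As CaCO₃: 807.2 mol × 100.1 g/mol = 80,800 g.
(a) Rise: 80,800 g / 1,360,000 L × 1000 = 59.41 mg/L.

(b) Volume: 849 m³ = 849,000 L.
(b) CYA to add: (41 − 12) = 29 mg/L × 849,000 L = 24,620 g cyanuric acid.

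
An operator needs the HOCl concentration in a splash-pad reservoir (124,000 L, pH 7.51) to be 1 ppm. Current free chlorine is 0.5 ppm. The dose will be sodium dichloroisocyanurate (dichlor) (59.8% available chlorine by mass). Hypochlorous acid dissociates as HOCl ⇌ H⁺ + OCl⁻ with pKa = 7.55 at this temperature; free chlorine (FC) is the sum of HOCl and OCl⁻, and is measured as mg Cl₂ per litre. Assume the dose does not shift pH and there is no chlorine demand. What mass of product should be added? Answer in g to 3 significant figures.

293 g

[OCl⁻]/[HOCl] = 10^(pH − pKa) = 10^(7.51 − 7.55) = 0.912; fraction as HOCl = 1/(1 + 0.912) = 0.523.
Free chlorine required for 1 ppm HOCl: 1 / 0.523 = 1.912 ppm.
FC to add: 1.912 − 0.5 = 1.412 mg/L as Cl₂.
Cl₂ equivalent: 1.412 mg/L × 124,000 L = 175.1 g.
Product at 59.8% available Cl: 175.1 / 0.598 = 292.8 g.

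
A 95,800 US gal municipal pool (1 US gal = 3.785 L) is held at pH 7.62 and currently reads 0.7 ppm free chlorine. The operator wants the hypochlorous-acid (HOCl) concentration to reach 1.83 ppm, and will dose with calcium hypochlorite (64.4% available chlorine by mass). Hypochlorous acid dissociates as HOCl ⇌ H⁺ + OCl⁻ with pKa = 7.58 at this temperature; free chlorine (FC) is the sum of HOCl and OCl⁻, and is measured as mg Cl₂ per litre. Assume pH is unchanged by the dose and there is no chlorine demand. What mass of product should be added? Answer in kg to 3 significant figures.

1.77 kg

Volume: 95,800 US gal × 3.785 L/gal = 362,603 L.
[OCl⁻]/[HOCl] = 10^(pH − pKa) = 10^(7.62 − 7.58) = 1.096; fraction as HOCl = 1/(1 + 1.096) = 0.477.
Free chlorine required for 1.83 ppm HOCl: 1.83 / 0.477 = 3.837 ppm.
FC to add: 3.837 − 0.7 = 3.137 mg/L as Cl₂.
Cl₂ equivalent: 3.137 mg/L × 362,603 L = 1137 g.
Product at 64.4% available Cl: 1137 / 0.644 = 1766 g.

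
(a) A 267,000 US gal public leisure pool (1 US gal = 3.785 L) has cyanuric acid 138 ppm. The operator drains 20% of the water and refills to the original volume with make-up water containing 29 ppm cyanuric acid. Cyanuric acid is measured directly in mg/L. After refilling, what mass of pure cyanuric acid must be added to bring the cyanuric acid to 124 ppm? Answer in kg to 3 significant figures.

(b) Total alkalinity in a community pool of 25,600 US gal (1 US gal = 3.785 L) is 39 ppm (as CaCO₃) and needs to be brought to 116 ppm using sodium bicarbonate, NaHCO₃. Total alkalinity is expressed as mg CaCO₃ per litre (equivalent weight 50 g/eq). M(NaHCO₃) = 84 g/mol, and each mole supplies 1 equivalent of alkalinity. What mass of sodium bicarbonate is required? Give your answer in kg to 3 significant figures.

(a) 7.88 kg; (b) 12.5 kg

(a) Volume: 267,000 US gal × 3.785 L/gal = 1,010,595 L.
(a) After draining 20% and refilling: 138 × 0.80 + 29 × 0.20 = 116.2 ppm.
(a) Deficit to target: 124 − 116.2 = 7.8 mg/L.
(a) Mass: 7.8 mg/L × 1,010,595 L = 7883 g cyanuric acid.

(b) Volume: 25,600 US gal × 3.785 L/gal = 96,896 L.
(b) Alkalinity to add: (116 − 39) = 77 mg/L as CaCO₃ × 96,896 L = 7461 g as CaCO₃.
(b) Equivalents: 7461 g ÷ 50 g/eq = 149.2 eq.
(b) NaHCO₃ supplies 1 eq per mole → 149.2 mol.
(b) Mass: 149.2 mol × 84 g/mol = 12,530 g.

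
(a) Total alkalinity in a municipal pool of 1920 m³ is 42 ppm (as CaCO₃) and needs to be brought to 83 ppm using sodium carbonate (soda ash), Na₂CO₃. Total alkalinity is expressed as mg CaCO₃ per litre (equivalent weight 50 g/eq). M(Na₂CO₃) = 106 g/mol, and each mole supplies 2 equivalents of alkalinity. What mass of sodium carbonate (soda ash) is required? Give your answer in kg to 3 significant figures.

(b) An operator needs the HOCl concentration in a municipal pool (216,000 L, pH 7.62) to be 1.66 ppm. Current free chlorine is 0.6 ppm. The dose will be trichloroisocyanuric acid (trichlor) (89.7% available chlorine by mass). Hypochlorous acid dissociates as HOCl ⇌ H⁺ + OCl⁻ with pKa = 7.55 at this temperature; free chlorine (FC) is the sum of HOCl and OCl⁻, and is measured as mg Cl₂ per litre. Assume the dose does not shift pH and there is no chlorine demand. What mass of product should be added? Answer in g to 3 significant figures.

(a) Volume: 1920 m³ = 1,920,000 L.
(a) Alkalinity to add: (83 − 42) = 41 mg/L as CaCO₃ × 1,920,000 L = 78,720 g as CaCO₃.
(a) Equivalents: 78,720 g ÷ 50 g/eq = 1574 eq.
(a) Each mole of Na₂CO₃ supplies 2 eq, so 1574 / 2 = 787.2 mol.
(a) Mass: 787.2 mol × 106 g/mol = 83,440 g.

(b) [OCl⁻]/[HOCl] = 10^(pH − pKa) = 10^(7.62 − 7.55) = 1.175; fraction as HOCl = 1/(1 + 1.175) = 0.4598.
(b) Free chlorine required for 1.66 ppm HOCl: 1.66 / 0.4598 = 3.61 ppm.
(b) FC to add: 3.61 − 0.6 = 3.01 mg/L as Cl₂.
(b) Cl₂ equivalent: 3.01 mg/L × 216,000 L = 650.2 g.
(b) Product at 89.7% available Cl: 650.2 / 0.897 = 724.9 g.

(a) 83.4 kg; (b) 725 g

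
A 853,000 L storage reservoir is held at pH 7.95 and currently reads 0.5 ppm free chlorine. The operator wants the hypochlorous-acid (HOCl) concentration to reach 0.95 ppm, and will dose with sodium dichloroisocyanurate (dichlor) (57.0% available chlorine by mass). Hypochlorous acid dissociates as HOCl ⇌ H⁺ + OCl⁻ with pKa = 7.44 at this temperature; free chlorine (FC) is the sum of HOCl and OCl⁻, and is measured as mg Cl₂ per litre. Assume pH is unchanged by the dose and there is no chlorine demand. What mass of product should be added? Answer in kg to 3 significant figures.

[OCl⁻]/[HOCl] = 10^(pH − pKa) = 10^(7.95 − 7.44) = 3.236; fraction as HOCl = 1/(1 + 3.236) = 0.2361.
Free chlorine required for 0.95 ppm HOCl: 0.95 / 0.2361 = 4.024 ppm.
FC to add: 4.024 − 0.5 = 3.524 mg/L as Cl₂.
Cl₂ equivalent: 3.524 mg/L × 853,000 L = 3006 g.
Product at 57.0% available Cl: 3006 / 0.57 = 5274 g.

5.27 kg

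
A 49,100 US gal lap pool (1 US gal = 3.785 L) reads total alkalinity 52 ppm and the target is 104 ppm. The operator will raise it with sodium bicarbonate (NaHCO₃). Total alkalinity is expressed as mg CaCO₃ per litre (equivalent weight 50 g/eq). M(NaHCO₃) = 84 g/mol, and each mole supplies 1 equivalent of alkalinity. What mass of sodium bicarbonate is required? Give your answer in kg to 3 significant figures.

16.2 kg

Volume: 49,100 US gal × 3.785 L/gal = 185,844 L.
Alkalinity to add: (104 − 52) = 52 mg/L as CaCO₃ × 185,844 L = 9664 g as CaCO₃.
Equivalents: 9664 g ÷ 50 g/eq = 193.3 eq.
NaHCO₃ supplies 1 eq per mole → 193.3 mol.
Mass: 193.3 mol × 84 g/mol = 16,240 g.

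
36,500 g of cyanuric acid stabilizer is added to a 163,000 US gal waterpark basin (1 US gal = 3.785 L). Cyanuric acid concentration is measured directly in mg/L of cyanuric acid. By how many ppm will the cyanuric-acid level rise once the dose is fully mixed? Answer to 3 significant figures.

59.2 ppm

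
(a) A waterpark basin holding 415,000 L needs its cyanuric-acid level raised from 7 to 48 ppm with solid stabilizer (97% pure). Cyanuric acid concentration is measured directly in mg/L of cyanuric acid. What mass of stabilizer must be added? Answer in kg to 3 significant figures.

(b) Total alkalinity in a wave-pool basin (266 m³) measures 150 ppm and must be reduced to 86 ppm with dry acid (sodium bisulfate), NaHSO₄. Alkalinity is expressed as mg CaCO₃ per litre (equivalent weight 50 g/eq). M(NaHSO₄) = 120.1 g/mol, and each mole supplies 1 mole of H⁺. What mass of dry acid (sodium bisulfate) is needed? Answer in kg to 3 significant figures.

(a) 17.5 kg; (b) 40.9 kg

(a) CYA to add: (48 − 7) = 41 mg/L × 415,000 L = 17,020 g cyanuric acid.
(a) At 97% purity: 17,020 / 0.97 = 17,540 g product.

(b) Volume: 266 m³ = 266,000 L.
(b) Alkalinity to neutralize: (150 − 86) = 64 mg/L as CaCO₃ × 266,000 L = 17,020 g as CaCO₃.
(b) Equivalents of H⁺ required: 17,020 ÷ 50 g/eq = 340.5 eq = 340.5 mol NaHSO₄.
(b) Mass of NaHSO₄: 340.5 × 120.1 = 40,890 g.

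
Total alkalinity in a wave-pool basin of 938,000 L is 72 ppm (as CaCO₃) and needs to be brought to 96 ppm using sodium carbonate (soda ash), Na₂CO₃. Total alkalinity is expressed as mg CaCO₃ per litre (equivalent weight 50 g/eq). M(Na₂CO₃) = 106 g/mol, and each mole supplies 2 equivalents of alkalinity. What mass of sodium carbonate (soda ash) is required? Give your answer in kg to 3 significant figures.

23.9 kg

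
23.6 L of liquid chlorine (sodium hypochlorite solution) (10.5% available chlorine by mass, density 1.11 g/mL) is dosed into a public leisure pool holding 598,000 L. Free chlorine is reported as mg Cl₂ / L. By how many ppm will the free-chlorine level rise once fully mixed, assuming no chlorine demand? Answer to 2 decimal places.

4.60 ppm

Mass of solution: 23.6 L × 1000 mL/L × 1.11 g/mL = 26,200 g.
Available chlorine delivered: 26,200 g × 0.105 = 2751 g as Cl₂.
Concentration rise: 2751 g / 598,000 L = 4.6 mg/L = 4.60 ppm.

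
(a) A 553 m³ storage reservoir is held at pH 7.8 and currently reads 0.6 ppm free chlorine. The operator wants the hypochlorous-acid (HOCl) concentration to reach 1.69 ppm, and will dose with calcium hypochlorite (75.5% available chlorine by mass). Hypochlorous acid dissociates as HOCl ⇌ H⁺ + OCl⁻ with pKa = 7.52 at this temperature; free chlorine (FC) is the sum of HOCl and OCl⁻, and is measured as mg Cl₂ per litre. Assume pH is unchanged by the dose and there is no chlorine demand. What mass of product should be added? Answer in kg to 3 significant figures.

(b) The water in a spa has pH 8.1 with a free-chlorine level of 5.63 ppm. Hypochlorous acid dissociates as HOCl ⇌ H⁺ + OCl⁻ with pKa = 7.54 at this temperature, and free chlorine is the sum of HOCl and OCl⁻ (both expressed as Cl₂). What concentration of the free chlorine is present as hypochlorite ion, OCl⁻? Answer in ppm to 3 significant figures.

(a) Volume: 553 m³ = 553,000 L.
(a) [OCl⁻]/[HOCl] = 10^(pH − pKa) = 10^(7.8 − 7.52) = 1.905; fraction as HOCl = 1/(1 + 1.905) = 0.3442.
(a) Free chlorine required for 1.69 ppm HOCl: 1.69 / 0.3442 = 4.91 ppm.
(a) FC to add: 4.91 − 0.6 = 4.31 mg/L as Cl₂.
(a) Cl₂ equivalent: 4.31 mg/L × 553,000 L = 2384 g.
(a) Product at 75.5% available Cl: 2384 / 0.755 = 3157 g.

(b) [OCl⁻]/[HOCl] = 10^(pH − pKa) = 10^(8.1 − 7.54) = 10^0.56 = 3.631.
(b) Fraction as HOCl = 1 / (1 + 3.631) = 0.2159.
(b) OCl⁻ = (1 − 0.2159) × 5.63 ppm = 4.414 ppm.

(a) 3.16 kg; (b) 4.41 ppm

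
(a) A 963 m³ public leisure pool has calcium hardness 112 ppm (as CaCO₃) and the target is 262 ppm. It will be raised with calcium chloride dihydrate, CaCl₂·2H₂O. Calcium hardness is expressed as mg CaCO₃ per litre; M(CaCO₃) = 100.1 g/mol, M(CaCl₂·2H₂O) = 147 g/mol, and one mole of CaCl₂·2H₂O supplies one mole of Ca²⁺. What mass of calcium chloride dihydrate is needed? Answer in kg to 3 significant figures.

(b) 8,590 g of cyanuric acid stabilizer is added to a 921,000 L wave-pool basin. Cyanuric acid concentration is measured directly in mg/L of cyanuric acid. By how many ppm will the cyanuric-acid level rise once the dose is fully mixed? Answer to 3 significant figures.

(a) Volume: 963 m³ = 963,000 L.
(a) Hardness to add: (262 − 112) = 150 mg/L as CaCO₃ × 963,000 L = 144,400 g as CaCO₃.
(a) Moles of Ca²⁺ (1 mol Ca²⁺ ≡ 1 mol CaCO₃): 144,400 / 100.1 g/mol = 1443 mol.
(a) Mass of CaCl₂·2H₂O: 1443 × 147 = 212,100 g.

(b) Rise: 8,590 g / 921,000 L × 1000 = 9.327 mg/L.

(a) 212 kg; (b) 9.33 ppm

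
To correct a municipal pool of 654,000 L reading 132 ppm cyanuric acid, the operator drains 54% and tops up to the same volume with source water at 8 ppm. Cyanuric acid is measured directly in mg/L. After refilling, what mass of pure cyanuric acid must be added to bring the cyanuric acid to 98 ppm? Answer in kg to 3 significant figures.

21.6 kg

After draining 54% and refilling: 132 × 0.46 + 8 × 0.54 = 65.04 ppm.
Deficit to target: 98 − 65.04 = 32.96 mg/L.
Mass: 32.96 mg/L × 654,000 L = 21,560 g cyanuric acid.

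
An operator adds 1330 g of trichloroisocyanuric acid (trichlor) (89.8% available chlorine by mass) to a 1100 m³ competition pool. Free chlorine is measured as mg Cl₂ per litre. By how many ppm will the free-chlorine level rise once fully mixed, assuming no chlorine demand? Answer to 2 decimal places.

Volume: 1100 m³ = 1,100,000 L.
Available chlorine delivered: 1330 g × 0.898 = 1194 g as Cl₂.
Concentration rise: 1194 g / 1,100,000 L = 1.086 mg/L = 1.09 ppm.

1.09 ppm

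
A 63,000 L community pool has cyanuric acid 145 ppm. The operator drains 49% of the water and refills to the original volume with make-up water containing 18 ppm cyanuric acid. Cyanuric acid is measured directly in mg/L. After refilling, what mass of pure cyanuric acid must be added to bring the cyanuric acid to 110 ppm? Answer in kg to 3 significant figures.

1.72 kg

After draining 49% and refilling: 145 × 0.51 + 18 × 0.49 = 82.77 ppm.
Deficit to target: 110 − 82.77 = 27.23 mg/L.
Mass: 27.23 mg/L × 63,000 L = 1715 g cyanuric acid.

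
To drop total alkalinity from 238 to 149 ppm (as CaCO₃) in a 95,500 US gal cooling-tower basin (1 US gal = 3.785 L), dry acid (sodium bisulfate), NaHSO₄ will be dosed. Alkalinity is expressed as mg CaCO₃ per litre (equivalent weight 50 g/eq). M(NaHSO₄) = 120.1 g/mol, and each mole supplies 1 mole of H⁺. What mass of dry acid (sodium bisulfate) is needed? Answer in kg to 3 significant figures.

77.3 kg

Volume: 95,500 US gal × 3.785 L/gal = 361,468 L.
Alkalinity to neutralize: (238 − 149) = 89 mg/L as CaCO₃ × 361,468 L = 32,170 g as CaCO₃.
Equivalents of H⁺ required: 32,170 ÷ 50 g/eq = 643.4 eq = 643.4 mol NaHSO₄.
Mass of NaHSO₄: 643.4 × 120.1 = 77,270 g.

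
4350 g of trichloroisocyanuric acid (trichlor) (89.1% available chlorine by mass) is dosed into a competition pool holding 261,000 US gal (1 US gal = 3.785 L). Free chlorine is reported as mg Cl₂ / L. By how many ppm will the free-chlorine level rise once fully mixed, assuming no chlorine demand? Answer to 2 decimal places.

Volume: 261,000 US gal × 3.785 L/gal = 987,885 L.
Available chlorine delivered: 4350 g × 0.891 = 3876 g as Cl₂.
Concentration rise: 3876 g / 987,885 L = 3.923 mg/L = 3.92 ppm.

3.92 ppm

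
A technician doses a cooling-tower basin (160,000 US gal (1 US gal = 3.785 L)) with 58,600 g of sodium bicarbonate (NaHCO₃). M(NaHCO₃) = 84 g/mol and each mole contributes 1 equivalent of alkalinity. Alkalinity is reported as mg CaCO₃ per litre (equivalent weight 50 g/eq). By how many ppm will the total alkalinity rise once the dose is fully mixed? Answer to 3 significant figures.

Volume: 160,000 US gal × 3.785 L/gal = 605,600 L.
Moles of NaHCO₃: 58,600 g ÷ 84 g/mol = 697.6 mol → 697.6 eq of alkalinity.
As CaCO₃: 697.6 eq × 50 g/eq = 34,880 g.
Rise: 34,880 g / 605,600 L × 1000 = 57.6 mg/L.

57.6 ppm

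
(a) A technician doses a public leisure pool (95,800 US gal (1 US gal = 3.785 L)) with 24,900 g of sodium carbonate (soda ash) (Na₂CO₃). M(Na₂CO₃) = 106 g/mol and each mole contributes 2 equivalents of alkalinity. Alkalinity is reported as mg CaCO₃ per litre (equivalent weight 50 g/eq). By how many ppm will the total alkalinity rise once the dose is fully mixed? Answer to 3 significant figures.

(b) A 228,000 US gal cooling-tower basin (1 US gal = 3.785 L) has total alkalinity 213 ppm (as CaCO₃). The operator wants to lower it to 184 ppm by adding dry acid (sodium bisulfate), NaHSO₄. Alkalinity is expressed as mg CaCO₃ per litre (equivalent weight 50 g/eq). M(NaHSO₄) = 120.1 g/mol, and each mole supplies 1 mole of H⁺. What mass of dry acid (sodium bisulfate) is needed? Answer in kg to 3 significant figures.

(a) 64.8 ppm; (b) 60.1 kg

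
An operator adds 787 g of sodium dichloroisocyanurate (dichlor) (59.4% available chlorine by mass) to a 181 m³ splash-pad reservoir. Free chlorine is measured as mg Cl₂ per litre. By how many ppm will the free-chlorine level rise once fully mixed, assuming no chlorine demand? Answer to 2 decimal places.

Volume: 181 m³ = 181,000 L.
Available chlorine delivered: 787 g × 0.594 = 467.5 g as Cl₂.
Concentration rise: 467.5 g / 181,000 L = 2.583 mg/L = 2.58 ppm.

2.58 ppm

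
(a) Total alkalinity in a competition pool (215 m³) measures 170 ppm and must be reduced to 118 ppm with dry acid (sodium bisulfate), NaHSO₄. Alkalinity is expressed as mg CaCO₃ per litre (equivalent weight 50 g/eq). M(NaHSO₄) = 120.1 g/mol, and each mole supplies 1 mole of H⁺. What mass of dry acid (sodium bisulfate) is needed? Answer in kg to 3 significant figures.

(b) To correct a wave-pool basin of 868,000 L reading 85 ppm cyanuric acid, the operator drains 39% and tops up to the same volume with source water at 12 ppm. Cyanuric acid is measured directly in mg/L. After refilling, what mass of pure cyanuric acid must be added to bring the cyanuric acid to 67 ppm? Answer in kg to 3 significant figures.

(a) Volume: 215 m³ = 215,000 L.
(a) Alkalinity to neutralize: (170 − 118) = 52 mg/L as CaCO₃ × 215,000 L = 11,180 g as CaCO₃.
(a) Equivalents of H⁺ required: 11,180 ÷ 50 g/eq = 223.6 eq = 223.6 mol NaHSO₄.
(a) Mass of NaHSO₄: 223.6 × 120.1 = 26,850 g.

(b) After draining 39% and refilling: 85 × 0.61 + 12 × 0.39 = 56.53 ppm.
(b) Deficit to target: 67 − 56.53 = 10.47 mg/L.
(b) Mass: 10.47 mg/L × 868,000 L = 9088 g cyanuric acid.

(a) 26.9 kg; (b) 9.09 kg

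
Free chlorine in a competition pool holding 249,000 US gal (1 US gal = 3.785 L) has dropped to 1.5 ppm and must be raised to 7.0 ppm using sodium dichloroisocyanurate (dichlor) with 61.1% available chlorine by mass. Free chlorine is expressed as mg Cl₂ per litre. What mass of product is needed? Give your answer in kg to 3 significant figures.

8.48 kg

Volume: 249,000 US gal × 3.785 L/gal = 942,465 L.
Chlorine deficit: 7.0 − 1.5 = 5.5 ppm = 5.5 mg/L as Cl₂.
Cl₂ equivalent needed: 5.5 mg/L × 942,465 L = 5,184,000 mg = 5184 g.
Product at 61.1% available chlorine: 5184 / 0.611 = 8484 g.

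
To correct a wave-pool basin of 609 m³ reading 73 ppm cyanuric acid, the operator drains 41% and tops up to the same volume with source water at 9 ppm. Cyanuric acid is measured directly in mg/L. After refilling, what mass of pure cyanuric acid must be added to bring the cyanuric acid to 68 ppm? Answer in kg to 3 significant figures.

12.9 kg

Volume: 609 m³ = 609,000 L.
After draining 41% and refilling: 73 × 0.59 + 9 × 0.41 = 46.76 ppm.
Deficit to target: 68 − 46.76 = 21.24 mg/L.
Mass: 21.24 mg/L × 609,000 L = 12,940 g cyanuric acid.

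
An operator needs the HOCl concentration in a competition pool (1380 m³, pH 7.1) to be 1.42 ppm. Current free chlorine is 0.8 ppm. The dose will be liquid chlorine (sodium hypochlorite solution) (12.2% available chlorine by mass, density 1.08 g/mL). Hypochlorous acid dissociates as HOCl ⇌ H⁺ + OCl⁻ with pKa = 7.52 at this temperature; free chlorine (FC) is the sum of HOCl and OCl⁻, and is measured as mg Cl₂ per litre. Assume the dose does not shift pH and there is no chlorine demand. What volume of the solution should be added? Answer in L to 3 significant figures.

Volume: 1380 m³ = 1,380,000 L.
[OCl⁻]/[HOCl] = 10^(pH − pKa) = 10^(7.1 − 7.52) = 0.3802; fraction as HOCl = 1/(1 + 0.3802) = 0.7245.
Free chlorine required for 1.42 ppm HOCl: 1.42 / 0.7245 = 1.96 ppm.
FC to add: 1.96 − 0.8 = 1.16 mg/L as Cl₂.
Cl₂ equivalent: 1.16 mg/L × 1,380,000 L = 1601 g.
Product at 12.2% available Cl: 1601 / 0.122 = 13,120 g.
Volume: 13,120 g ÷ 1.08 g/mL = 12,150 mL.

12.1 L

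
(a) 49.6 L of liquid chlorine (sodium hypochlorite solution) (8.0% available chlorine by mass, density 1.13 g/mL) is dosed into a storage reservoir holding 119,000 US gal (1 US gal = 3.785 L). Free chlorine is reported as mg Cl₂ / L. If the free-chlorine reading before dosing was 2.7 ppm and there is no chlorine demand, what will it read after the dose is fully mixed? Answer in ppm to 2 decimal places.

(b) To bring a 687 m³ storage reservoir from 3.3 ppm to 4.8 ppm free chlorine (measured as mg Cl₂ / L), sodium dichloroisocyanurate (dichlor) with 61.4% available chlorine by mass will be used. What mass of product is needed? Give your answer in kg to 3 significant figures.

(a) 12.65 ppm; (b) 1.68 kg

(a) Volume: 119,000 US gal × 3.785 L/gal = 450,415 L.
(a) Mass of solution: 49.6 L × 1000 mL/L × 1.13 g/mL = 56,050 g.
(a) Available chlorine delivered: 56,050 g × 0.08 = 4484 g as Cl₂.
(a) Concentration rise: 4484 g / 450,415 L = 9.955 mg/L = 9.95 ppm.
(a) Final FC: 2.7 + 9.95 = 12.65 ppm.

(b) Volume: 687 m³ = 687,000 L.
(b) Chlorine deficit: 4.8 − 3.3 = 1.5 ppm = 1.5 mg/L as Cl₂.
(b) Cl₂ equivalent needed: 1.5 mg/L × 687,000 L = 1,030,000 mg = 1030 g.
(b) Product at 61.4% available chlorine: 1030 / 0.614 = 1678 g.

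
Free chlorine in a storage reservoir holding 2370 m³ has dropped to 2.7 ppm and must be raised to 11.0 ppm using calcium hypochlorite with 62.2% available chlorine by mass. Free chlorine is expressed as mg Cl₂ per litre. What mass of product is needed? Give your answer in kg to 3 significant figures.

31.6 kg

Volume: 2370 m³ = 2,370,000 L.
Chlorine deficit: 11.0 − 2.7 = 8.3 ppm = 8.3 mg/L as Cl₂.
Cl₂ equivalent needed: 8.3 mg/L × 2,370,000 L = 19,670,000 mg = 19,670 g.
Product at 62.2% available chlorine: 19,670 / 0.622 = 31,630 g.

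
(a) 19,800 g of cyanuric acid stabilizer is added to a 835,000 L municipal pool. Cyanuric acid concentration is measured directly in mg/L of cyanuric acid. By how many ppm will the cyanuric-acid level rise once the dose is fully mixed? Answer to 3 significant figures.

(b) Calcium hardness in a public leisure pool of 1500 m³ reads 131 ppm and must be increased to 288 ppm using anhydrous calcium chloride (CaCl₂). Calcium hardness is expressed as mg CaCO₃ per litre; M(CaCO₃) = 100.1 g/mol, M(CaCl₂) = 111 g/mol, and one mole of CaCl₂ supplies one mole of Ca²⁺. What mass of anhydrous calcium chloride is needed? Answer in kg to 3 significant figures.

(a) Rise: 19,800 g / 835,000 L × 1000 = 23.71 mg/L.

(b) Volume: 1500 m³ = 1,500,000 L.
(b) Hardness to add: (288 − 131) = 157 mg/L as CaCO₃ × 1,500,000 L = 235,500 g as CaCO₃.
(b) Moles of Ca²⁺ (1 mol Ca²⁺ ≡ 1 mol CaCO₃): 235,500 / 100.1 g/mol = 2353 mol.
(b) Mass of CaCl₂: 2353 × 111 = 261,100 g.

(a) 23.7 ppm; (b) 261 kg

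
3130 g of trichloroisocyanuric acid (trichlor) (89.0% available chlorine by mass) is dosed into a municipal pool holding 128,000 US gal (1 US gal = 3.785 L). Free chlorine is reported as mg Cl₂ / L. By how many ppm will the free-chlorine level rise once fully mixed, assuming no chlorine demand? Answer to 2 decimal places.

Volume: 128,000 US gal × 3.785 L/gal = 484,480 L.
Available chlorine delivered: 3130 g × 0.89 = 2786 g as Cl₂.
Concentration rise: 2786 g / 484,480 L = 5.75 mg/L = 5.75 ppm.

5.75 ppm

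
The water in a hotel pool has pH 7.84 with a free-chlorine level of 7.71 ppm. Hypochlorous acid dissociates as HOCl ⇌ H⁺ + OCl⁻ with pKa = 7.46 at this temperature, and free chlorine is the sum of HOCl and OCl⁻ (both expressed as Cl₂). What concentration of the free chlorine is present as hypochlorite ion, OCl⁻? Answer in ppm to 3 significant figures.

5.44 ppm

[OCl⁻]/[HOCl] = 10^(pH − pKa) = 10^(7.84 − 7.46) = 10^0.38 = 2.399.
Fraction as HOCl = 1 / (1 + 2.399) = 0.2942.
OCl⁻ = (1 − 0.2942) × 7.71 ppm = 5.442 ppm.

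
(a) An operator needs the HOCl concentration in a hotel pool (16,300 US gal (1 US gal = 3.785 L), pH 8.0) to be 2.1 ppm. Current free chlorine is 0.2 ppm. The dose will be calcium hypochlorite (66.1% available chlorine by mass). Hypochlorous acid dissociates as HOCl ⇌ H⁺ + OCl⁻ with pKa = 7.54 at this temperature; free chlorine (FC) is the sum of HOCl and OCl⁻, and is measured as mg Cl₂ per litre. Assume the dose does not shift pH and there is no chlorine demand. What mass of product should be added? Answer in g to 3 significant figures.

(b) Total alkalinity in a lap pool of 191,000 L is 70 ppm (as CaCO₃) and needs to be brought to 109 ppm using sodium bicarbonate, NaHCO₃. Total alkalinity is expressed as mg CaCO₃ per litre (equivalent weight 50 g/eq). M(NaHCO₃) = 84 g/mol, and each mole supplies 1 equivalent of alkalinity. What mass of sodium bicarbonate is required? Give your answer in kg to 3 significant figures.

(a) Volume: 16,300 US gal × 3.785 L/gal = 61,696 L.
(a) [OCl⁻]/[HOCl] = 10^(pH − pKa) = 10^(8.0 − 7.54) = 2.884; fraction as HOCl = 1/(1 + 2.884) = 0.2575.
(a) Free chlorine required for 2.1 ppm HOCl: 2.1 / 0.2575 = 8.156 ppm.
(a) FC to add: 8.156 − 0.2 = 7.956 mg/L as Cl₂.
(a) Cl₂ equivalent: 7.956 mg/L × 61,696 L = 490.9 g.
(a) Product at 66.1% available Cl: 490.9 / 0.661 = 742.6 g.

(b) Alkalinity to add: (109 − 70) = 39 mg/L as CaCO₃ × 191,000 L = 7449 g as CaCO₃.
(b) Equivalents: 7449 g ÷ 50 g/eq = 149 eq.
(b) NaHCO₃ supplies 1 eq per mole → 149 mol.
(b) Mass: 149 mol × 84 g/mol = 12,510 g.

(a) 743 g; (b) 12.5 kg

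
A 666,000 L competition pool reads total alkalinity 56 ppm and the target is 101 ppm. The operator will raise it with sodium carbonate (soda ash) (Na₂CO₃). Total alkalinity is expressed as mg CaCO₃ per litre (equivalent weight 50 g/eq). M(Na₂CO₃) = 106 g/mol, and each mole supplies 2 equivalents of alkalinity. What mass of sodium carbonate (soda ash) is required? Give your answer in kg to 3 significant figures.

Alkalinity to add: (101 − 56) = 45 mg/L as CaCO₃ × 666,000 L = 29,970 g as CaCO₃.
Equivalents: 29,970 g ÷ 50 g/eq = 599.4 eq.
Each mole of Na₂CO₃ supplies 2 eq, so 599.4 / 2 = 299.7 mol.
Mass: 299.7 mol × 106 g/mol = 31,770 g.

31.8 kg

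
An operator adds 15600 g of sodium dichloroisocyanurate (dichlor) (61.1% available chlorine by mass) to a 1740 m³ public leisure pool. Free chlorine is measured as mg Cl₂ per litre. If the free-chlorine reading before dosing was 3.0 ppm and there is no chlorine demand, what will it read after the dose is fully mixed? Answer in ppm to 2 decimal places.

Volume: 1740 m³ = 1,740,000 L.
Available chlorine delivered: 15,600 g × 0.611 = 9532 g as Cl₂.
Concentration rise: 9532 g / 1,740,000 L = 5.478 mg/L = 5.48 ppm.
Final FC: 3.0 + 5.48 = 8.48 ppm.

8.48 ppm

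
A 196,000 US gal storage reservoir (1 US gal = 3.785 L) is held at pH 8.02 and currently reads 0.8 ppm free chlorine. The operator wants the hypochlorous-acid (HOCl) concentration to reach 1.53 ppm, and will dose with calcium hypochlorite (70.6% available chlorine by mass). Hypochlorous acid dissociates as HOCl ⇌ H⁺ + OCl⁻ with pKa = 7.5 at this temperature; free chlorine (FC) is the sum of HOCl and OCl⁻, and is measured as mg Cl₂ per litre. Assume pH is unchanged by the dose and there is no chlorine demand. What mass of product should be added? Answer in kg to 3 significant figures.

Volume: 196,000 US gal × 3.785 L/gal = 741,860 L.
[OCl⁻]/[HOCl] = 10^(pH − pKa) = 10^(8.02 − 7.5) = 3.311; fraction as HOCl = 1/(1 + 3.311) = 0.2319.
Free chlorine required for 1.53 ppm HOCl: 1.53 / 0.2319 = 6.596 ppm.
FC to add: 6.596 − 0.8 = 5.796 mg/L as Cl₂.
Cl₂ equivalent: 5.796 mg/L × 741,860 L = 4300 g.
Product at 70.6% available Cl: 4300 / 0.706 = 6091 g.

6.09 kg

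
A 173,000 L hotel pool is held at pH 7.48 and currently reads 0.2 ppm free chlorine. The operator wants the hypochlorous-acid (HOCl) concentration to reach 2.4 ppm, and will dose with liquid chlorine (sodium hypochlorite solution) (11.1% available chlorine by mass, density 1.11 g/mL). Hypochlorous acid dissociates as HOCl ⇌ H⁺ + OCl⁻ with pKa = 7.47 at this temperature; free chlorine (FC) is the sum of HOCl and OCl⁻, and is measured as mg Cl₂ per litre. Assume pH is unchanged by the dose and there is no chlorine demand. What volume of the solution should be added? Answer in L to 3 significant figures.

6.54 L

[OCl⁻]/[HOCl] = 10^(pH − pKa) = 10^(7.48 − 7.47) = 1.023; fraction as HOCl = 1/(1 + 1.023) = 0.4942.
Free chlorine required for 2.4 ppm HOCl: 2.4 / 0.4942 = 4.856 ppm.
FC to add: 4.856 − 0.2 = 4.656 mg/L as Cl₂.
Cl₂ equivalent: 4.656 mg/L × 173,000 L = 805.5 g.
Product at 11.1% available Cl: 805.5 / 0.111 = 7256 g.
Volume: 7256 g ÷ 1.11 g/mL = 6537 mL.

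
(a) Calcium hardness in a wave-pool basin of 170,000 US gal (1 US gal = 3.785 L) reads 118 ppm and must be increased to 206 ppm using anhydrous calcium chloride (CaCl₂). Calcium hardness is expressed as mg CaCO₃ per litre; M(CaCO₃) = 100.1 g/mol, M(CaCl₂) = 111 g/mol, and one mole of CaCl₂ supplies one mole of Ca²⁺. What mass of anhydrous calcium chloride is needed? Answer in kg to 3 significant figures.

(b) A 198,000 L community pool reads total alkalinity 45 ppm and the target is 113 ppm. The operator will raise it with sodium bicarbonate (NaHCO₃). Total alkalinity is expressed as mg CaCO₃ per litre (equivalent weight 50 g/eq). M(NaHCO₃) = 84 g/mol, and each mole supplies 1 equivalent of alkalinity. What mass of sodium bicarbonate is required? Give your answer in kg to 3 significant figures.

(a) 62.8 kg; (b) 22.6 kg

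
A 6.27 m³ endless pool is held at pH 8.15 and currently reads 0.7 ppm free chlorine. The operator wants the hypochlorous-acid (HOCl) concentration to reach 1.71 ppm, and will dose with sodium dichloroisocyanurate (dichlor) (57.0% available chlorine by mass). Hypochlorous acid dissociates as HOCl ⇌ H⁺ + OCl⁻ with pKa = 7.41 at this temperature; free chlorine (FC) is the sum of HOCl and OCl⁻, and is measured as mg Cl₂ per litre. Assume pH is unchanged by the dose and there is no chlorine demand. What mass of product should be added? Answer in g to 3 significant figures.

114 g

Volume: 6.27 m³ = 6,270 L.
[OCl⁻]/[HOCl] = 10^(pH − pKa) = 10^(8.15 − 7.41) = 5.495; fraction as HOCl = 1/(1 + 5.495) = 0.154.
Free chlorine required for 1.71 ppm HOCl: 1.71 / 0.154 = 11.11 ppm.
FC to add: 11.11 − 0.7 = 10.41 mg/L as Cl₂.
Cl₂ equivalent: 10.41 mg/L × 6,270 L = 65.25 g.
Product at 57.0% available Cl: 65.25 / 0.57 = 114.5 g.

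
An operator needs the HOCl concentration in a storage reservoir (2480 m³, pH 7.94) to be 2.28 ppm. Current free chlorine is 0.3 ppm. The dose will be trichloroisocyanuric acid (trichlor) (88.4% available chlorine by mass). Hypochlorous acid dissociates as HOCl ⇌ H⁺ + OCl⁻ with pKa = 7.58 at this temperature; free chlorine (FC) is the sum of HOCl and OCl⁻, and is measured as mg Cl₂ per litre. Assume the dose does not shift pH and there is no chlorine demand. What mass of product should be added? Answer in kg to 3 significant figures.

20.2 kg

Volume: 2480 m³ = 2,480,000 L.
[OCl⁻]/[HOCl] = 10^(pH − pKa) = 10^(7.94 − 7.58) = 2.291; fraction as HOCl = 1/(1 + 2.291) = 0.3039.
Free chlorine required for 2.28 ppm HOCl: 2.28 / 0.3039 = 7.503 ppm.
FC to add: 7.503 − 0.3 = 7.203 mg/L as Cl₂.
Cl₂ equivalent: 7.203 mg/L × 2,480,000 L = 17,860 g.
Product at 88.4% available Cl: 17,860 / 0.884 = 20,210 g.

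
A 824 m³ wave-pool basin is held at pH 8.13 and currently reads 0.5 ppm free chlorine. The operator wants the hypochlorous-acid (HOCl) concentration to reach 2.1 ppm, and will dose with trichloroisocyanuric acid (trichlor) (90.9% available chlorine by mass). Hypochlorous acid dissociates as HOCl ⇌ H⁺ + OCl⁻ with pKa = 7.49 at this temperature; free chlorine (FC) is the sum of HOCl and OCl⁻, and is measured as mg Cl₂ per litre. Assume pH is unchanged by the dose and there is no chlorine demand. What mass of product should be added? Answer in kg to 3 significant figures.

9.76 kg

Volume: 824 m³ = 824,000 L.
[OCl⁻]/[HOCl] = 10^(pH − pKa) = 10^(8.13 − 7.49) = 4.365; fraction as HOCl = 1/(1 + 4.365) = 0.1864.
Free chlorine required for 2.1 ppm HOCl: 2.1 / 0.1864 = 11.27 ppm.
FC to add: 11.27 − 0.5 = 10.77 mg/L as Cl₂.
Cl₂ equivalent: 10.77 mg/L × 824,000 L = 8872 g.
Product at 90.9% available Cl: 8872 / 0.909 = 9760 g.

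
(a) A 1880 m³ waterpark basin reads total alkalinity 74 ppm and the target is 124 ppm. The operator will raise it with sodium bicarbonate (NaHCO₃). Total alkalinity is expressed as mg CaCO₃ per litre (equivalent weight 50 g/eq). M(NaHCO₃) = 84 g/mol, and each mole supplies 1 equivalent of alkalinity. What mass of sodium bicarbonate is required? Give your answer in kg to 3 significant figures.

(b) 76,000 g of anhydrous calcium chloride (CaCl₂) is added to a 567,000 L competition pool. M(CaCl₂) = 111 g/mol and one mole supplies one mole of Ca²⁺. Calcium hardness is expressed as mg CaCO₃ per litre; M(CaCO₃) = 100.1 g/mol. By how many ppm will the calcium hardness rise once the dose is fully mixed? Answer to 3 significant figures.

(a) 158 kg; (b) 121 ppm

(a) Volume: 1880 m³ = 1,880,000 L.
(a) Alkalinity to add: (124 − 74) = 50 mg/L as CaCO₃ × 1,880,000 L = 94,000 g as CaCO₃.
(a) Equivalents: 94,000 g ÷ 50 g/eq = 1880 eq.
(a) NaHCO₃ supplies 1 eq per mole → 1880 mol.
(a) Mass: 1880 mol × 84 g/mol = 157,900 g.

(b) Moles of Ca²⁺: 76,000 g ÷ 111 g/mol = 684.7 mol.
(b) As CaCO₃: 684.7 mol × 100.1 g/mol = 68,540 g.
(b) Rise: 68,540 g / 567,000 L × 1000 = 120.9 mg/L.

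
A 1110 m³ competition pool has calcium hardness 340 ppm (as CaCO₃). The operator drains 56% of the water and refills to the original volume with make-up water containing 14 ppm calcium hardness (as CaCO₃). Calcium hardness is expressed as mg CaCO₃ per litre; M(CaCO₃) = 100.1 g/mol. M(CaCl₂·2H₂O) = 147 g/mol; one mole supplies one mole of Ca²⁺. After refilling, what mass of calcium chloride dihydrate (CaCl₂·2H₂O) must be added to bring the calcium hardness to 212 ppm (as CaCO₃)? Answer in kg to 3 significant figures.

88.9 kg

Volume: 1110 m³ = 1,110,000 L.
After draining 56% and refilling: 340 × 0.44 + 14 × 0.56 = 157.44 ppm.
Deficit to target: 212 − 157.44 = 54.56 mg/L.
As CaCO₃: 54.56 mg/L × 1,110,000 L = 60,560 g; ÷ 100.1 = 605 mol Ca²⁺.
Mass: 605 × 147 = 88,940 g.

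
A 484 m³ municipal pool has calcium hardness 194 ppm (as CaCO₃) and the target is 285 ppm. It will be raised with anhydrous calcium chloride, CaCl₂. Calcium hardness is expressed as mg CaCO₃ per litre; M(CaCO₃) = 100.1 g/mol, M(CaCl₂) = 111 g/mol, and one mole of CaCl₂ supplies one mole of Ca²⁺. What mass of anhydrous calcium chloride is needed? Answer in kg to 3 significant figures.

Volume: 484 m³ = 484,000 L.
Hardness to add: (285 − 194) = 91 mg/L as CaCO₃ × 484,000 L = 44,040 g as CaCO₃.
Moles of Ca²⁺ (1 mol Ca²⁺ ≡ 1 mol CaCO₃): 44,040 / 100.1 g/mol = 440 mol.
Mass of CaCl₂: 440 × 111 = 48,840 g.

48.8 kg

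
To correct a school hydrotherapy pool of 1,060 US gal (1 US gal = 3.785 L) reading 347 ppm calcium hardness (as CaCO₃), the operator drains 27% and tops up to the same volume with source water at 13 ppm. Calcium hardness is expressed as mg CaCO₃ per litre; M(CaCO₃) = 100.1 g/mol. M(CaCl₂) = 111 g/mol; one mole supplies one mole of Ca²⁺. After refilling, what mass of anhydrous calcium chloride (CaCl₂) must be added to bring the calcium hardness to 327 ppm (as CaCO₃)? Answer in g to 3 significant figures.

Volume: 1,060 US gal × 3.785 L/gal = 4,012 L.
After draining 27% and refilling: 347 × 0.73 + 13 × 0.27 = 256.82 ppm.
Deficit to target: 327 − 256.82 = 70.18 mg/L.
As CaCO₃: 70.18 mg/L × 4,012 L = 281.6 g; ÷ 100.1 = 2.813 mol Ca²⁺.
Mass: 2.813 × 111 = 312.2 g.

312 g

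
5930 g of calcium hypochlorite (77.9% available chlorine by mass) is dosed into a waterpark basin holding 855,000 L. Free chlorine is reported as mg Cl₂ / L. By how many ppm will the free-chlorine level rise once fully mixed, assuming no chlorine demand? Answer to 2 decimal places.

Available chlorine delivered: 5930 g × 0.779 = 4619 g as Cl₂.
Concentration rise: 4619 g / 855,000 L = 5.403 mg/L = 5.40 ppm.

5.40 ppm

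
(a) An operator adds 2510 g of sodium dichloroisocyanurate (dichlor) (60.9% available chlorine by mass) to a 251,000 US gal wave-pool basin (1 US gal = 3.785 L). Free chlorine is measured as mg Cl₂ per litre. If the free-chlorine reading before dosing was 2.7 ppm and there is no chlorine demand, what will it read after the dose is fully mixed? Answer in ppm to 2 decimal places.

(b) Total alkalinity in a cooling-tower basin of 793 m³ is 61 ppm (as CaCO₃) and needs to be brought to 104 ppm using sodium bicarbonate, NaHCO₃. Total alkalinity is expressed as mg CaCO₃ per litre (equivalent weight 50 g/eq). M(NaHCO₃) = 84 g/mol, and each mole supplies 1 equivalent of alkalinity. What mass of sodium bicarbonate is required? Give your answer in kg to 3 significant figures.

(a) Volume: 251,000 US gal × 3.785 L/gal = 950,035 L.
(a) Available chlorine delivered: 2510 g × 0.609 = 1529 g as Cl₂.
(a) Concentration rise: 1529 g / 950,035 L = 1.609 mg/L = 1.61 ppm.
(a) Final FC: 2.7 + 1.61 = 4.31 ppm.

(b) Volume: 793 m³ = 793,000 L.
(b) Alkalinity to add: (104 − 61) = 43 mg/L as CaCO₃ × 793,000 L = 34,100 g as CaCO₃.
(b) Equivalents: 34,100 g ÷ 50 g/eq = 682 eq.
(b) NaHCO₃ supplies 1 eq per mole → 682 mol.
(b) Mass: 682 mol × 84 g/mol = 57,290 g.

(a) 4.31 ppm; (b) 57.3 kg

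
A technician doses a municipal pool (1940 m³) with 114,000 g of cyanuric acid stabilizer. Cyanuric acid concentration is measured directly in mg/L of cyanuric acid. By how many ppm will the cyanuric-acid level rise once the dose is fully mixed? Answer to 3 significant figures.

58.8 ppm

Volume: 1940 m³ = 1,940,000 L.
Rise: 114,000 g / 1,940,000 L × 1000 = 58.76 mg/L.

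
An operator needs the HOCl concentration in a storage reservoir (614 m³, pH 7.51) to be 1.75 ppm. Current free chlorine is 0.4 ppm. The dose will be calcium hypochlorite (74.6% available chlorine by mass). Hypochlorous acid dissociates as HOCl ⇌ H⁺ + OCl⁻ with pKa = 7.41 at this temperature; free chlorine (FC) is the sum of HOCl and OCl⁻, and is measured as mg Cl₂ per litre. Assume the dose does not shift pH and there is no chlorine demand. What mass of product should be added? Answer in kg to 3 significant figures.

2.92 kg

Volume: 614 m³ = 614,000 L.
[OCl⁻]/[HOCl] = 10^(pH − pKa) = 10^(7.51 − 7.41) = 1.259; fraction as HOCl = 1/(1 + 1.259) = 0.4427.
Free chlorine required for 1.75 ppm HOCl: 1.75 / 0.4427 = 3.953 ppm.
FC to add: 3.953 − 0.4 = 3.553 mg/L as Cl₂.
Cl₂ equivalent: 3.553 mg/L × 614,000 L = 2182 g.
Product at 74.6% available Cl: 2182 / 0.746 = 2924 g.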